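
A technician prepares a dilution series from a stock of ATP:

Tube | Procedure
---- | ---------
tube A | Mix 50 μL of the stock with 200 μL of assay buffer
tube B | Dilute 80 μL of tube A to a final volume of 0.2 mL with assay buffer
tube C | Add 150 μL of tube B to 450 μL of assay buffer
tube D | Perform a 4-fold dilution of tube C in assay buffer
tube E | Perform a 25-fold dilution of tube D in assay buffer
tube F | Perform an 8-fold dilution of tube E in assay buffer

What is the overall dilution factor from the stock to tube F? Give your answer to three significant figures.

Step 1: 50 μL + 200 μL = 250 μL total → factor 250/50 = 5
Step 2: 80 μL brought to 0.2 mL → factor 200/80 = 2.5
Step 3: 150 μL + 450 μL = 600 μL total → factor 600/150 = 4
Step 4: 4-fold → factor 4
Step 5: 25-fold → factor 25
Step 6: 8-fold → factor 8
Overall dilution factor = 5 × 2.5 × 4 × 4 × 25 × 8 = 40000

4.00 × 10^4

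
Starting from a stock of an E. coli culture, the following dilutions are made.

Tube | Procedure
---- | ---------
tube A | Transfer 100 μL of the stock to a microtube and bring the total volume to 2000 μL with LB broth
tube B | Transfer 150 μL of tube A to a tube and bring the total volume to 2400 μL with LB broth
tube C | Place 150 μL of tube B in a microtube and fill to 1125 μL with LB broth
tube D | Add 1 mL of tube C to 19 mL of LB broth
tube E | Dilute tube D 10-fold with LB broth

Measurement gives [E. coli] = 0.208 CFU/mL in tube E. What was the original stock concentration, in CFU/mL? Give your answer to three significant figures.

9.98 × 10^4 CFU/mL

Step 1: 100 μL brought to 2000 μL → factor 2000/100 = 20
Step 2: 150 μL brought to 2400 μL → factor 2400/150 = 16
Step 3: 150 μL brought to 1125 μL → factor 1125/150 = 7.5
Step 4: 1 mL + 19 mL = 20 mL total → factor 20/1 = 20
Step 5: 10-fold → factor 10
Overall dilution factor = 20 × 16 × 7.5 × 20 × 10 = 4.8 × 10^5
Stock = 0.208 CFU/mL × 4.8 × 10^5 = 9.98 × 10^4 CFU/mL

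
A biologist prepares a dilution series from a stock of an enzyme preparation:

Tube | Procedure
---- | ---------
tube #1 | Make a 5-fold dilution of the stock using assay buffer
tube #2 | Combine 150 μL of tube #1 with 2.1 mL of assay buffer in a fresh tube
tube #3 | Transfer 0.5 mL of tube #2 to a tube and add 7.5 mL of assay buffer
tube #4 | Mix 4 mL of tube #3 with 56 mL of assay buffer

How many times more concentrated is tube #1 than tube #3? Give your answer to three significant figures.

240

Step 1: 5-fold → factor 5
Step 2: 150 μL + 2.1 mL = 2250 μL total → factor 2250/150 = 15
Step 3: 0.5 mL + 7.5 mL = 8 mL total → factor 8/0.5 = 16
Dilution factor to tube #1 = 5; to tube #3 = 1200
[tube #1]/[tube #3] = (factor to tube #3)/(factor to tube #1) = 1200/5 = 240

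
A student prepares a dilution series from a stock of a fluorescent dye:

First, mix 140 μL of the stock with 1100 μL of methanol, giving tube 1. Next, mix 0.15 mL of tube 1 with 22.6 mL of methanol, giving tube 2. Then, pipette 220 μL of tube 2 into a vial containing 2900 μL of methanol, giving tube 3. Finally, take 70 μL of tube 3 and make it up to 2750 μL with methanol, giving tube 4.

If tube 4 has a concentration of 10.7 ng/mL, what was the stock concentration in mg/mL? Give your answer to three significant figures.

Step 1: 140 μL + 1100 μL = 1240 μL total → factor 1240/140 = 8.8571
Step 2: 0.15 mL + 22.6 mL = 22.75 mL total → factor 22.75/0.15 = 151.67
Step 3: 220 μL + 2900 μL = 3120 μL total → factor 3120/220 = 14.182
Step 4: 70 μL brought to 2750 μL → factor 2750/70 = 39.286
Overall dilution factor = 8.8571 × 151.67 × 14.182 × 39.286 = 7.4843 × 10^5
Stock = 10.7 ng/mL × 7.4843 × 10^5 = 8.008 × 10^6 ng/mL = 8.01 mg/mL

8.01 mg/mL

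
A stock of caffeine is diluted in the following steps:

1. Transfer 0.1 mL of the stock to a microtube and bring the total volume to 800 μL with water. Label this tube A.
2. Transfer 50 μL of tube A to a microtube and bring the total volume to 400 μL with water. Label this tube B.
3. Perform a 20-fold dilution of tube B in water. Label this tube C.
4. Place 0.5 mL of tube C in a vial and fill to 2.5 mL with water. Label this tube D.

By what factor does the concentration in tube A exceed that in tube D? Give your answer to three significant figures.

800

Step 1: 0.1 mL brought to 800 μL → factor 0.8/0.1 = 8
Step 2: 50 μL brought to 400 μL → factor 400/50 = 8
Step 3: 20-fold → factor 20
Step 4: 0.5 mL brought to 2.5 mL → factor 2.5/0.5 = 5
Dilution factor to tube A = 8; to tube D = 6400
[tube A]/[tube D] = (factor to tube D)/(factor to tube A) = 6400/8 = 800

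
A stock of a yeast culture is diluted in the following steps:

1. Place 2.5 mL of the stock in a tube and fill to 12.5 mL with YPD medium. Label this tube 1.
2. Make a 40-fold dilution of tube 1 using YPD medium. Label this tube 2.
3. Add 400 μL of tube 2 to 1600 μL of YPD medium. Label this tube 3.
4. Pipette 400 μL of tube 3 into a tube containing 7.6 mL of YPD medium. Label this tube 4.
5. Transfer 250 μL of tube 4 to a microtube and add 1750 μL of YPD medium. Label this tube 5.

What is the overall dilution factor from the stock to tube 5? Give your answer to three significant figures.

Step 1: 2.5 mL brought to 12.5 mL → factor 12.5/2.5 = 5
Step 2: 40-fold → factor 40
Step 3: 400 μL + 1600 μL = 2000 μL total → factor 2000/400 = 5
Step 4: 400 μL + 7.6 mL = 8000 μL total → factor 8000/400 = 20
Step 5: 250 μL + 1750 μL = 2000 μL total → factor 2000/250 = 8
Overall dilution factor = 5 × 40 × 5 × 20 × 8 = 1.6 × 10^5

1.60 × 10^5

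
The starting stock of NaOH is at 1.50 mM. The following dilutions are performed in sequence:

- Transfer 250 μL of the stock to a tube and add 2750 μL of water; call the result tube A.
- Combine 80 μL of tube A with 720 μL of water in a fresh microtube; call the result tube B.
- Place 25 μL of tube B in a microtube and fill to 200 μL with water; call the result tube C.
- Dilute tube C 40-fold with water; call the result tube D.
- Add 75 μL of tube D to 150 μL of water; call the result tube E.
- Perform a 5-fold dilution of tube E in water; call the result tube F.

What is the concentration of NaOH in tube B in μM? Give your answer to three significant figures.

Step 1: 250 μL + 2750 μL = 3000 μL total → factor 3000/250 = 12
Step 2: 80 μL + 720 μL = 800 μL total → factor 800/80 = 10
Dilution factor through tube B = 12 × 10 = 120
[tube B] = 1.50 mM / 120 = 0.01250 mM = 12.5 μM

12.5 μM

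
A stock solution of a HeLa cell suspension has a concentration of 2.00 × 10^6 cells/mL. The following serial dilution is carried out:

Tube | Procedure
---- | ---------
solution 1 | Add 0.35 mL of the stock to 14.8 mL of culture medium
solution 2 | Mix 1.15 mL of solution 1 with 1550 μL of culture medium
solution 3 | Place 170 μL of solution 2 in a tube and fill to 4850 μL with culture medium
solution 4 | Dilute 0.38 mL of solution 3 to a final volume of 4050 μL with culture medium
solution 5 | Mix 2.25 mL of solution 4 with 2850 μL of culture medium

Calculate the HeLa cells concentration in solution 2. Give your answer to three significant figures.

Step 1: 0.35 mL + 14.8 mL = 15.15 mL total → factor 15.15/0.35 = 43.286
Step 2: 1.15 mL + 1550 μL = 2.7 mL total → factor 2.7/1.15 = 2.3478
Dilution factor through solution 2 = 43.286 × 2.3478 = 101.63
[solution 2] = 2.00 × 10^6 cells/mL / 101.63 = 1.97 × 10^4 cells/mL

1.97 × 10^4 cells/mL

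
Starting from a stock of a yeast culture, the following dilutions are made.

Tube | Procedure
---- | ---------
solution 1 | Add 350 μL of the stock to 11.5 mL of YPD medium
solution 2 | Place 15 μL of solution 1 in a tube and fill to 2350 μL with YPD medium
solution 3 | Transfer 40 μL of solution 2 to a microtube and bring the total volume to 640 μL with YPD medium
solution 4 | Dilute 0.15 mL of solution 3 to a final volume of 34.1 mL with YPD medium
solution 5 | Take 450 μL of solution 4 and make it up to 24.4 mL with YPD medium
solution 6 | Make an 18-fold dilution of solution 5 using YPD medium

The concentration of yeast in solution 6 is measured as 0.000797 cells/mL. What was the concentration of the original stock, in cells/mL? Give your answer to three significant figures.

1.50 × 10^7 cells/mL

Step 1: 350 μL + 11.5 mL = 11850 μL total → factor 11850/350 = 33.857
Step 2: 15 μL brought to 2350 μL → factor 2350/15 = 156.67
Step 3: 40 μL brought to 640 μL → factor 640/40 = 16
Step 4: 0.15 mL brought to 34.1 mL → factor 34.1/0.15 = 227.33
Step 5: 450 μL brought to 24.4 mL → factor 24400/450 = 54.222
Step 6: 18-fold → factor 18
Overall dilution factor = 33.857 × 156.67 × 16 × 227.33 × 54.222 × 18 = 1.883 × 10^10
Stock = 0.000797 cells/mL × 1.883 × 10^10 = 1.50 × 10^7 cells/mL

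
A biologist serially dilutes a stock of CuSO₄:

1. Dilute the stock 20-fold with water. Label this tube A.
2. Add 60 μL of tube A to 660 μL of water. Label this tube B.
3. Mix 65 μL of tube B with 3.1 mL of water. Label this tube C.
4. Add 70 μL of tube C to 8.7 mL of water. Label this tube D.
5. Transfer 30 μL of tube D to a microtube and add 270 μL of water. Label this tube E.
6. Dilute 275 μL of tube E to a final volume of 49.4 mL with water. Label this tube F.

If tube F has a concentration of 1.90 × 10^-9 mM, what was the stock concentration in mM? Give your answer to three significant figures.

Step 1: 20-fold → factor 20
Step 2: 60 μL + 660 μL = 720 μL total → factor 720/60 = 12
Step 3: 65 μL + 3.1 mL = 3165 μL total → factor 3165/65 = 48.692
Step 4: 70 μL + 8.7 mL = 8770 μL total → factor 8770/70 = 125.29
Step 5: 30 μL + 270 μL = 300 μL total → factor 300/30 = 10
Step 6: 275 μL brought to 49.4 mL → factor 49400/275 = 179.64
Overall dilution factor = 20 × 12 × 48.692 × 125.29 × 10 × 179.64 = 2.6301 × 10^9
Stock = 1.90 × 10^-9 mM × 2.6301 × 10^9 = 5.00 mM

5.00 mM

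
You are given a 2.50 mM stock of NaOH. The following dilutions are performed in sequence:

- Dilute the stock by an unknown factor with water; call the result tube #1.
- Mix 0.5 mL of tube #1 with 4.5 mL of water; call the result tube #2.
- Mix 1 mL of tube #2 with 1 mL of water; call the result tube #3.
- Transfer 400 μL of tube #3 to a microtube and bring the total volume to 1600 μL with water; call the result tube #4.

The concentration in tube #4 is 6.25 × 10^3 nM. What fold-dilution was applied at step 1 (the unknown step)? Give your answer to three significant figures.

5.00-fold

Step 1: unknown factor x
Step 2: 0.5 mL + 4.5 mL = 5 mL total → factor 5/0.5 = 10
Step 3: 1 mL + 1 mL = 2 mL total → factor 2/1 = 2
Step 4: 400 μL brought to 1600 μL → factor 1600/400 = 4
Product of known-step factors = 80
Overall factor = 2.50 mM / (6.25 × 10^3 nM) = 400
x = 400 / 80 = 5.00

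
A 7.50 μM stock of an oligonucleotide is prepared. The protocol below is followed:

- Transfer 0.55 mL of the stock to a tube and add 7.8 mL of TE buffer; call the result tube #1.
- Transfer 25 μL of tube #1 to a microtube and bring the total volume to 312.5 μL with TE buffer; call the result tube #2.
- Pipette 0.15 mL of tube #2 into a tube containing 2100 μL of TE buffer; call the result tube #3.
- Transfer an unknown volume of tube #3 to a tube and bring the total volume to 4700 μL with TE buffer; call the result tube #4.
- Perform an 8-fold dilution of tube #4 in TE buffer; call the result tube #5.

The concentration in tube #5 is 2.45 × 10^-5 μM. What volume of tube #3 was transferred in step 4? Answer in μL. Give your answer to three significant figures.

350 μL

Step 1: 0.55 mL + 7.8 mL = 8.35 mL total → factor 8.35/0.55 = 15.182
Step 2: 25 μL brought to 312.5 μL → factor 312.5/25 = 12.5
Step 3: 0.15 mL + 2100 μL = 2.25 mL total → factor 2.25/0.15 = 15
Step 4: v brought to 4700 μL → factor = 4700 μL/v
Step 5: 8-fold → factor 8
Product of known-step factors = 22773
Overall factor = 7.50 μM / (2.45 × 10^-5 μM) = 3.0612 × 10^5
Step-4 factor = 3.0612 × 10^5 / 22773 = 13.443
v = 4700 μL / 13.443 = 350 μL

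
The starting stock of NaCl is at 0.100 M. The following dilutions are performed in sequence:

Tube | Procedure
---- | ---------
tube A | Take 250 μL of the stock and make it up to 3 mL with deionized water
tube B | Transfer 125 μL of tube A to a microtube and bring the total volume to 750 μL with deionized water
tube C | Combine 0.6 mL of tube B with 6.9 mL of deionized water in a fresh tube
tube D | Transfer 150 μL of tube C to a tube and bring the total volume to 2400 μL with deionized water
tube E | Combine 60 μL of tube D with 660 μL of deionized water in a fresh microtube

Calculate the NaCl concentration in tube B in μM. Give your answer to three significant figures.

Step 1: 250 μL brought to 3 mL → factor 3000/250 = 12
Step 2: 125 μL brought to 750 μL → factor 750/125 = 6
Dilution factor through tube B = 12 × 6 = 72
[tube B] = 0.100 M / 72 = 0.001389 M = 1.39 × 10^3 μM

1.39 × 10^3 μM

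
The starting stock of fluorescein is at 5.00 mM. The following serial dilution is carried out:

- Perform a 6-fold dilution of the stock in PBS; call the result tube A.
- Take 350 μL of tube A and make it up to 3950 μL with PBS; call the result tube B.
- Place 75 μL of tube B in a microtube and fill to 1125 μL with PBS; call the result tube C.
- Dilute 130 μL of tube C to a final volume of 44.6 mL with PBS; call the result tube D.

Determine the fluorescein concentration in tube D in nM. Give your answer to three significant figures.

14.3 nM

Step 1: 6-fold → factor 6
Step 2: 350 μL brought to 3950 μL → factor 3950/350 = 11.286
Step 3: 75 μL brought to 1125 μL → factor 1125/75 = 15
Step 4: 130 μL brought to 44.6 mL → factor 44600/130 = 343.08
Overall dilution factor = 6 × 11.286 × 15 × 343.08 = 3.4847 × 10^5
Final = 5.00 mM / 3.4847 × 10^5 = 1.435 × 10^-5 mM = 14.3 nM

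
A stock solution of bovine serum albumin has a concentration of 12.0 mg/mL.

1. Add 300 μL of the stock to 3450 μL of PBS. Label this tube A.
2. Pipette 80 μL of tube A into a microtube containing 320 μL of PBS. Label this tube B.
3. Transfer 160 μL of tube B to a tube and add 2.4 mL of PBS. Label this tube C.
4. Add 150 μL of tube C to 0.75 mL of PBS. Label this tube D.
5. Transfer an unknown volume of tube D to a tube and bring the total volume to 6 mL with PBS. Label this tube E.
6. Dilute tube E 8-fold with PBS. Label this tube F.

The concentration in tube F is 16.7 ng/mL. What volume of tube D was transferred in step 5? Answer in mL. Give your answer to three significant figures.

Step 1: 300 μL + 3450 μL = 3750 μL total → factor 3750/300 = 12.5
Step 2: 80 μL + 320 μL = 400 μL total → factor 400/80 = 5
Step 3: 160 μL + 2.4 mL = 2560 μL total → factor 2560/160 = 16
Step 4: 150 μL + 0.75 mL = 900 μL total → factor 900/150 = 6
Step 5: v brought to 6 mL → factor = 6 mL/v
Step 6: 8-fold → factor 8
Product of known-step factors = 48000
Overall factor = 12.0 mg/mL / (16.7 ng/mL) = 7.1856 × 10^5
Step-5 factor = 7.1856 × 10^5 / 48000 = 14.97
v = 6 mL / 14.97 = 0.401 mL

0.401 mL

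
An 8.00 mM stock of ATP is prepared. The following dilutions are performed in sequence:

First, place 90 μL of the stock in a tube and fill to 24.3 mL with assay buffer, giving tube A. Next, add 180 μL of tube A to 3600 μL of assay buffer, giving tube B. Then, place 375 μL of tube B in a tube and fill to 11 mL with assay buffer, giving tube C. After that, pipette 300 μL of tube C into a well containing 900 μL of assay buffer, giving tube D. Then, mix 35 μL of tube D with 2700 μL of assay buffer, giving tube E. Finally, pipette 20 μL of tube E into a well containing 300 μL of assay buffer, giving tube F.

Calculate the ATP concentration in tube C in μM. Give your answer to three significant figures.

0.0481 μM

Step 1: 90 μL brought to 24.3 mL → factor 24300/90 = 270
Step 2: 180 μL + 3600 μL = 3780 μL total → factor 3780/180 = 21
Step 3: 375 μL brought to 11 mL → factor 11000/375 = 29.333
Dilution factor through tube C = 270 × 21 × 29.333 = 1.6632 × 10^5
[tube C] = 8.00 mM / 1.6632 × 10^5 = 4.810 × 10^-5 mM = 0.0481 μM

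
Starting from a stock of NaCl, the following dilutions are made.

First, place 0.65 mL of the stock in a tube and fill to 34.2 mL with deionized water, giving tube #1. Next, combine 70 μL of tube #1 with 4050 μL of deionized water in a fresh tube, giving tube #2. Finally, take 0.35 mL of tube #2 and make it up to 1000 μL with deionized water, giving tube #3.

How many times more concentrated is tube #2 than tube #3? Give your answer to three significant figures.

Step 1: 0.65 mL brought to 34.2 mL → factor 34.2/0.65 = 52.615
Step 2: 70 μL + 4050 μL = 4120 μL total → factor 4120/70 = 58.857
Step 3: 0.35 mL brought to 1000 μL → factor 1/0.35 = 2.8571
Dilution factor to tube #2 = 3096.8; to tube #3 = 8848
[tube #2]/[tube #3] = (factor to tube #3)/(factor to tube #2) = 8848/3096.8 = 2.86

2.86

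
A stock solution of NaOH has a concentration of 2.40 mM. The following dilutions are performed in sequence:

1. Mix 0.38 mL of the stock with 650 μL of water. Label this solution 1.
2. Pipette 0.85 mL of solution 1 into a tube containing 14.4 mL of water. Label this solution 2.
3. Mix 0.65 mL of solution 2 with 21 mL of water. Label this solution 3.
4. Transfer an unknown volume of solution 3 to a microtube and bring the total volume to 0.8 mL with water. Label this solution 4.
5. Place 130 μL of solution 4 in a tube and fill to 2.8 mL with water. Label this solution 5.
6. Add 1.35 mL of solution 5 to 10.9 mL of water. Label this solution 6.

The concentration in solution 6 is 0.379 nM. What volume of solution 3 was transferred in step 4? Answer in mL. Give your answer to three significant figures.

0.0400 mL

Step 1: 0.38 mL + 650 μL = 1.03 mL total → factor 1.03/0.38 = 2.7105
Step 2: 0.85 mL + 14.4 mL = 15.25 mL total → factor 15.25/0.85 = 17.941
Step 3: 0.65 mL + 21 mL = 21.65 mL total → factor 21.65/0.65 = 33.308
Step 4: v brought to 0.8 mL → factor = 0.8 mL/v
Step 5: 130 μL brought to 2.8 mL → factor 2800/130 = 21.538
Step 6: 1.35 mL + 10.9 mL = 12.25 mL total → factor 12.25/1.35 = 9.0741
Product of known-step factors = 3.1657 × 10^5
Overall factor = 2.40 mM / (0.379 nM) = 6.3325 × 10^6
Step-4 factor = 6.3325 × 10^6 / 3.1657 × 10^5 = 20.003
v = 0.8 mL / 20.003 = 0.0400 mL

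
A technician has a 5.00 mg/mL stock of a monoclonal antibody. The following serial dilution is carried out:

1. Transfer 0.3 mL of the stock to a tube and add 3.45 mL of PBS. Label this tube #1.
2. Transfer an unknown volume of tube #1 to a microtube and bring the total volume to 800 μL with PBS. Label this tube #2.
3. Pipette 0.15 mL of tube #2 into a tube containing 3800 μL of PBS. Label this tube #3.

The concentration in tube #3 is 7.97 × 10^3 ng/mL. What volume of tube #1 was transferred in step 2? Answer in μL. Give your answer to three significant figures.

Step 1: 0.3 mL + 3.45 mL = 3.75 mL total → factor 3.75/0.3 = 12.5
Step 2: v brought to 800 μL → factor = 800 μL/v
Step 3: 0.15 mL + 3800 μL = 3.95 mL total → factor 3.95/0.15 = 26.333
Product of known-step factors = 329.17
Overall factor = 5.00 mg/mL / (7.97 × 10^3 ng/mL) = 627.35
Step-2 factor = 627.35 / 329.17 = 1.9059
v = 800 μL / 1.9059 = 420 μL

420 μL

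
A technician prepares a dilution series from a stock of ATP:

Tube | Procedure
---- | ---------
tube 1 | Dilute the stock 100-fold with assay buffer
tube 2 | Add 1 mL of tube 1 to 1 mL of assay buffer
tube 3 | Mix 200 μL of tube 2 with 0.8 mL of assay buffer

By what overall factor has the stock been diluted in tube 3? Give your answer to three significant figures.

Step 1: 100-fold → factor 100
Step 2: 1 mL + 1 mL = 2 mL total → factor 2/1 = 2
Step 3: 200 μL + 0.8 mL = 1000 μL total → factor 1000/200 = 5
Overall dilution factor = 100 × 2 × 5 = 1000

1.00 × 10^3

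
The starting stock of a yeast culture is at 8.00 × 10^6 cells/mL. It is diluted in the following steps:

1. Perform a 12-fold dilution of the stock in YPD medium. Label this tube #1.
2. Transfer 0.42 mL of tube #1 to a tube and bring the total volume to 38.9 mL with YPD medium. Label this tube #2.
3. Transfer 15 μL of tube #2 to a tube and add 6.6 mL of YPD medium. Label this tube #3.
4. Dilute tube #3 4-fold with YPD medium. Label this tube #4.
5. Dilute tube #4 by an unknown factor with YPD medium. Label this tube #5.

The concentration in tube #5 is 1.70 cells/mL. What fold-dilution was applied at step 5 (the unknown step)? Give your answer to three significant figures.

Step 1: 12-fold → factor 12
Step 2: 0.42 mL brought to 38.9 mL → factor 38.9/0.42 = 92.619
Step 3: 15 μL + 6.6 mL = 6615 μL total → factor 6615/15 = 441
Step 4: 4-fold → factor 4
Step 5: unknown factor x
Product of known-step factors = 1.9606 × 10^6
Overall factor = 8.00 × 10^6 cells/mL / (1.70 cells/mL) = 4.7059 × 10^6
x = 4.7059 × 10^6 / 1.9606 × 10^6 = 2.40

2.40-fold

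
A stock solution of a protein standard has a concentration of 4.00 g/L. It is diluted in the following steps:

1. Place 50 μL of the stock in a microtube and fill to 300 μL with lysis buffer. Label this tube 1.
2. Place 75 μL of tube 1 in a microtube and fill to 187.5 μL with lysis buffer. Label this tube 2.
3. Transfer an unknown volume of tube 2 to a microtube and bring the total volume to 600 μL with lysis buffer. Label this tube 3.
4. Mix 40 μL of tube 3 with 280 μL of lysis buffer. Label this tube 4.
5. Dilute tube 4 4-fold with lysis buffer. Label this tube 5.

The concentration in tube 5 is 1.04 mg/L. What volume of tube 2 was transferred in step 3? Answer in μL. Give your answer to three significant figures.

74.9 μL

Step 1: 50 μL brought to 300 μL → factor 300/50 = 6
Step 2: 75 μL brought to 187.5 μL → factor 187.5/75 = 2.5
Step 3: v brought to 600 μL → factor = 600 μL/v
Step 4: 40 μL + 280 μL = 320 μL total → factor 320/40 = 8
Step 5: 4-fold → factor 4
Product of known-step factors = 480
Overall factor = 4.00 g/L / (1.04 mg/L) = 3846.2
Step-3 factor = 3846.2 / 480 = 8.0128
v = 600 μL / 8.0128 = 74.9 μL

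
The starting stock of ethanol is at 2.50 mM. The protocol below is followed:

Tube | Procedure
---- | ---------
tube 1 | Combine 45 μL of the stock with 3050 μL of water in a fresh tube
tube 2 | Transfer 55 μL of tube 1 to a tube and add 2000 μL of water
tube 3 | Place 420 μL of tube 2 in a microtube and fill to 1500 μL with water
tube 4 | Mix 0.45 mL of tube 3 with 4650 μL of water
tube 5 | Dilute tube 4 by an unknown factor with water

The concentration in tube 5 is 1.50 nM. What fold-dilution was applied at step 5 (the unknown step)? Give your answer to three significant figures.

16.0-fold

Step 1: 45 μL + 3050 μL = 3095 μL total → factor 3095/45 = 68.778
Step 2: 55 μL + 2000 μL = 2055 μL total → factor 2055/55 = 37.364
Step 3: 420 μL brought to 1500 μL → factor 1500/420 = 3.5714
Step 4: 0.45 mL + 4650 μL = 5.1 mL total → factor 5.1/0.45 = 11.333
Step 5: unknown factor x
Product of known-step factors = 1.0402 × 10^5
Overall factor = 2.50 mM / (1.50 nM) = 1.6667 × 10^6
x = 1.6667 × 10^6 / 1.0402 × 10^5 = 16.0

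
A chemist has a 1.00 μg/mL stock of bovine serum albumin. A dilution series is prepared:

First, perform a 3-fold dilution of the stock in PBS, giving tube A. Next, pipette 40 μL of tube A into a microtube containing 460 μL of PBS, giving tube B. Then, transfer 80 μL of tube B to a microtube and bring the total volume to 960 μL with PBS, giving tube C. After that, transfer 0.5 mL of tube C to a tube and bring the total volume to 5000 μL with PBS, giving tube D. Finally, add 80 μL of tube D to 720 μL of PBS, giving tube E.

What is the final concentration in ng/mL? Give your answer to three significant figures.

Step 1: 3-fold → factor 3
Step 2: 40 μL + 460 μL = 500 μL total → factor 500/40 = 12.5
Step 3: 80 μL brought to 960 μL → factor 960/80 = 12
Step 4: 0.5 mL brought to 5000 μL → factor 5/0.5 = 10
Step 5: 80 μL + 720 μL = 800 μL total → factor 800/80 = 10
Overall dilution factor = 3 × 12.5 × 12 × 10 × 10 = 45000
Final = 1.00 μg/mL / 45000 = 2.222 × 10^-5 μg/mL = 0.0222 ng/mL

0.0222 ng/mL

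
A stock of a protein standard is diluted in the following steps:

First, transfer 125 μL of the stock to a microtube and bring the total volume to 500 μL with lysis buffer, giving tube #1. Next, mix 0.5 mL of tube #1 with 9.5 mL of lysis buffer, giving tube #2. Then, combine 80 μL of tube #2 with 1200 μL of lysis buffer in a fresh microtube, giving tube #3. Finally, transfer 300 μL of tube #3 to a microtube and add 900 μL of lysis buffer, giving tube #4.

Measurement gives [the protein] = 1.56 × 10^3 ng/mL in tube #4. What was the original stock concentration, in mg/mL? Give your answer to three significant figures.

Step 1: 125 μL brought to 500 μL → factor 500/125 = 4
Step 2: 0.5 mL + 9.5 mL = 10 mL total → factor 10/0.5 = 20
Step 3: 80 μL + 1200 μL = 1280 μL total → factor 1280/80 = 16
Step 4: 300 μL + 900 μL = 1200 μL total → factor 1200/300 = 4
Overall dilution factor = 4 × 20 × 16 × 4 = 5120
Stock = 1.56 × 10^3 ng/mL × 5120 = 7.987 × 10^6 ng/mL = 7.99 mg/mL

7.99 mg/mL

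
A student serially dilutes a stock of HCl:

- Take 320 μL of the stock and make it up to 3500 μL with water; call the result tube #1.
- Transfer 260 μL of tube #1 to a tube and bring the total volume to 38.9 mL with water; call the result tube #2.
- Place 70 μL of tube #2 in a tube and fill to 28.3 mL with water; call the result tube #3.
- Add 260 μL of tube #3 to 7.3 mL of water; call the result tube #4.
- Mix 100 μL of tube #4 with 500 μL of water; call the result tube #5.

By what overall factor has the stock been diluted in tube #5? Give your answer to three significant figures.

Step 1: 320 μL brought to 3500 μL → factor 3500/320 = 10.938
Step 2: 260 μL brought to 38.9 mL → factor 38900/260 = 149.62
Step 3: 70 μL brought to 28.3 mL → factor 28300/70 = 404.29
Step 4: 260 μL + 7.3 mL = 7560 μL total → factor 7560/260 = 29.077
Step 5: 100 μL + 500 μL = 600 μL total → factor 600/100 = 6
Overall dilution factor = 10.938 × 149.62 × 404.29 × 29.077 × 6 = 1.1542 × 10^8

1.15 × 10^8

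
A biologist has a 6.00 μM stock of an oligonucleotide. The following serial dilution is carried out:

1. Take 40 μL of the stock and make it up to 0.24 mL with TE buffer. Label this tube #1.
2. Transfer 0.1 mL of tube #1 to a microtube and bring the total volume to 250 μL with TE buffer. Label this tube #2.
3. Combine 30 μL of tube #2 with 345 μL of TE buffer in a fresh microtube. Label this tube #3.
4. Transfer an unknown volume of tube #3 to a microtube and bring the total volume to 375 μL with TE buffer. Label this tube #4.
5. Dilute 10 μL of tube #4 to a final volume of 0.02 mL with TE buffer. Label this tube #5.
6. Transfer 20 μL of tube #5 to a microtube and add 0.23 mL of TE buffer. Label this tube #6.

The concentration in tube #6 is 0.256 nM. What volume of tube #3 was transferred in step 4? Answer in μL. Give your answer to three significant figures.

75.0 μL

Step 1: 40 μL brought to 0.24 mL → factor 240/40 = 6
Step 2: 0.1 mL brought to 250 μL → factor 0.25/0.1 = 2.5
Step 3: 30 μL + 345 μL = 375 μL total → factor 375/30 = 12.5
Step 4: v brought to 375 μL → factor = 375 μL/v
Step 5: 10 μL brought to 0.02 mL → factor 20/10 = 2
Step 6: 20 μL + 0.23 mL = 250 μL total → factor 250/20 = 12.5
Product of known-step factors = 4687.5
Overall factor = 6.00 μM / (0.256 nM) = 23438
Step-4 factor = 23438 / 4687.5 = 5
v = 375 μL / 5 = 75.0 μL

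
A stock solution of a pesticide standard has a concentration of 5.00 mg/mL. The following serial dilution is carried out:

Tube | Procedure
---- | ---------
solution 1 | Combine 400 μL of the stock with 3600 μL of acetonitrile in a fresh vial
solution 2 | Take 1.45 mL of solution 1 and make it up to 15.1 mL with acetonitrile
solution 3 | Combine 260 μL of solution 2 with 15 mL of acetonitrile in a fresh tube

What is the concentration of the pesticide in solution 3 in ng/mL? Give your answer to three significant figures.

Step 1: 400 μL + 3600 μL = 4000 μL total → factor 4000/400 = 10
Step 2: 1.45 mL brought to 15.1 mL → factor 15.1/1.45 = 10.414
Step 3: 260 μL + 15 mL = 15260 μL total → factor 15260/260 = 58.692
Overall dilution factor = 10 × 10.414 × 58.692 = 6112.1
Final = 5.00 mg/mL / 6112.1 = 0.0008181 mg/mL = 818 ng/mL

818 ng/mL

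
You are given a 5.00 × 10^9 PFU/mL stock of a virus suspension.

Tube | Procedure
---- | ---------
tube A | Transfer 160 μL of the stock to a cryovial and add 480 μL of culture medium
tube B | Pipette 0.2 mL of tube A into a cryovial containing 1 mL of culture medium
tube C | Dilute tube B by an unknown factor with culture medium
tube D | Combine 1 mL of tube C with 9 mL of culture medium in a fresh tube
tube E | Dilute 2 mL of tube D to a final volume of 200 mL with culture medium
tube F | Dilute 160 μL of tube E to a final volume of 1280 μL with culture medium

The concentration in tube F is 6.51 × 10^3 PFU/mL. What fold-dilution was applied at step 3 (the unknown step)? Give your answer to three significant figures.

Step 1: 160 μL + 480 μL = 640 μL total → factor 640/160 = 4
Step 2: 0.2 mL + 1 mL = 1.2 mL total → factor 1.2/0.2 = 6
Step 3: unknown factor x
Step 4: 1 mL + 9 mL = 10 mL total → factor 10/1 = 10
Step 5: 2 mL brought to 200 mL → factor 200/2 = 100
Step 6: 160 μL brought to 1280 μL → factor 1280/160 = 8
Product of known-step factors = 1.92 × 10^5
Overall factor = 5.00 × 10^9 PFU/mL / (6.51 × 10^3 PFU/mL) = 7.6805 × 10^5
x = 7.6805 × 10^5 / 1.92 × 10^5 = 4.00

4.00-fold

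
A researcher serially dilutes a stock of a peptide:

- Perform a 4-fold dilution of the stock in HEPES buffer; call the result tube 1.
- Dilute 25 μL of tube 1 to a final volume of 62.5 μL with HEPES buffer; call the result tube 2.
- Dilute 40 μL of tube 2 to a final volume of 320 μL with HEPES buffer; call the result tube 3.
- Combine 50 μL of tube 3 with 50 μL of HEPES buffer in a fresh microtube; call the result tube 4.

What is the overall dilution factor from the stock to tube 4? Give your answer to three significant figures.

Step 1: 4-fold → factor 4
Step 2: 25 μL brought to 62.5 μL → factor 62.5/25 = 2.5
Step 3: 40 μL brought to 320 μL → factor 320/40 = 8
Step 4: 50 μL + 50 μL = 100 μL total → factor 100/50 = 2
Overall dilution factor = 4 × 2.5 × 8 × 2 = 160

160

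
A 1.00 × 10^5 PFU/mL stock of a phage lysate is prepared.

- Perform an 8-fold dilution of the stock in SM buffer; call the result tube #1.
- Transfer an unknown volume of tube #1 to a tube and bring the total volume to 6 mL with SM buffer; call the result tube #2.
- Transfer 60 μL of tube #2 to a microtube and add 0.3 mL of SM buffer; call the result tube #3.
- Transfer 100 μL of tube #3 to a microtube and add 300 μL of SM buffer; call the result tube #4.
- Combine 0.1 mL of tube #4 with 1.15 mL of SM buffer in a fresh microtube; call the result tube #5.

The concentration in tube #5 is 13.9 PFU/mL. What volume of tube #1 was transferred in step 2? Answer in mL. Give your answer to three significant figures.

2.00 mL

Step 1: 8-fold → factor 8
Step 2: v brought to 6 mL → factor = 6 mL/v
Step 3: 60 μL + 0.3 mL = 360 μL total → factor 360/60 = 6
Step 4: 100 μL + 300 μL = 400 μL total → factor 400/100 = 4
Step 5: 0.1 mL + 1.15 mL = 1.25 mL total → factor 1.25/0.1 = 12.5
Product of known-step factors = 2400
Overall factor = 1.00 × 10^5 PFU/mL / (13.9 PFU/mL) = 7194.2
Step-2 factor = 7194.2 / 2400 = 2.9976
v = 6 mL / 2.9976 = 2.00 mL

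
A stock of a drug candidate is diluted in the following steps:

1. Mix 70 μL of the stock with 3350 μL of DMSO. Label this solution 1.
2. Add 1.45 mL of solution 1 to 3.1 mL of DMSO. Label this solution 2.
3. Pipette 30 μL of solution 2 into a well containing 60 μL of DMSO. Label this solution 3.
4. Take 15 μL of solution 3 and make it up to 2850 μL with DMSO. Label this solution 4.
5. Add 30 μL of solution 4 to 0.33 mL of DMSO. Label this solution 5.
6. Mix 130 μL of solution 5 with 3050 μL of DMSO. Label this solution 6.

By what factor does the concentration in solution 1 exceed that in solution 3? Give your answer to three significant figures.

9.41

Step 1: 70 μL + 3350 μL = 3420 μL total → factor 3420/70 = 48.857
Step 2: 1.45 mL + 3.1 mL = 4.55 mL total → factor 4.55/1.45 = 3.1379
Step 3: 30 μL + 60 μL = 90 μL total → factor 90/30 = 3
Dilution factor to solution 1 = 48.857; to solution 3 = 459.93
[solution 1]/[solution 3] = (factor to solution 3)/(factor to solution 1) = 459.93/48.857 = 9.41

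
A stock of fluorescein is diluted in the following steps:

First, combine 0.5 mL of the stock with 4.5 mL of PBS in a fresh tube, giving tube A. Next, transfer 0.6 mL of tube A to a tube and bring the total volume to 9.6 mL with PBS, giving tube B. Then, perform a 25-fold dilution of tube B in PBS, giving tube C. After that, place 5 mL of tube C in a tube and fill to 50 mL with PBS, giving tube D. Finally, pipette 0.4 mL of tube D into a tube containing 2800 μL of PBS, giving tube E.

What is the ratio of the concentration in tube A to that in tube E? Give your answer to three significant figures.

Step 1: 0.5 mL + 4.5 mL = 5 mL total → factor 5/0.5 = 10
Step 2: 0.6 mL brought to 9.6 mL → factor 9.6/0.6 = 16
Step 3: 25-fold → factor 25
Step 4: 5 mL brought to 50 mL → factor 50/5 = 10
Step 5: 0.4 mL + 2800 μL = 3.2 mL total → factor 3.2/0.4 = 8
Dilution factor to tube A = 10; to tube E = 3.2 × 10^5
[tube A]/[tube E] = (factor to tube E)/(factor to tube A) = 3.2 × 10^5/10 = 3.20 × 10^4

3.20 × 10^4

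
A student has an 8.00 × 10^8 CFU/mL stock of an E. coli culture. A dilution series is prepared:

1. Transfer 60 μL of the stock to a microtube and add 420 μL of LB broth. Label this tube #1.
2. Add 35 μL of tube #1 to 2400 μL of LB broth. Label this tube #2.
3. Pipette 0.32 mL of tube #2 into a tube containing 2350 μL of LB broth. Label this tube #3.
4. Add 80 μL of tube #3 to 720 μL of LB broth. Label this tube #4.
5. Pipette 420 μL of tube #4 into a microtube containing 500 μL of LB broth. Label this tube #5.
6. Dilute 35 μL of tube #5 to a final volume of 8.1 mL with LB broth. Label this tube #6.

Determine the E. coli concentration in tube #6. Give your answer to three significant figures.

34.0 CFU/mL

Step 1: 60 μL + 420 μL = 480 μL total → factor 480/60 = 8
Step 2: 35 μL + 2400 μL = 2435 μL total → factor 2435/35 = 69.571
Step 3: 0.32 mL + 2350 μL = 2.67 mL total → factor 2.67/0.32 = 8.3438
Step 4: 80 μL + 720 μL = 800 μL total → factor 800/80 = 10
Step 5: 420 μL + 500 μL = 920 μL total → factor 920/420 = 2.1905
Step 6: 35 μL brought to 8.1 mL → factor 8100/35 = 231.43
Overall dilution factor = 8 × 69.571 × 8.3438 × 10 × 2.1905 × 231.43 = 2.3542 × 10^7
Final = 8.00 × 10^8 CFU/mL / 2.3542 × 10^7 = 34.0 CFU/mL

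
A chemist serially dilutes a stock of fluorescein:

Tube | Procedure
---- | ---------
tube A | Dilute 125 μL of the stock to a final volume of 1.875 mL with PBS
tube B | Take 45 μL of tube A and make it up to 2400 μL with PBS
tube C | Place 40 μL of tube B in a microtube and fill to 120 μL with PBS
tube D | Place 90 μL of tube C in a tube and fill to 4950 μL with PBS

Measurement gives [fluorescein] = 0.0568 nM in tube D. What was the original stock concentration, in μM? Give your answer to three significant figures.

Step 1: 125 μL brought to 1.875 mL → factor 1875/125 = 15
Step 2: 45 μL brought to 2400 μL → factor 2400/45 = 53.333
Step 3: 40 μL brought to 120 μL → factor 120/40 = 3
Step 4: 90 μL brought to 4950 μL → factor 4950/90 = 55
Overall dilution factor = 15 × 53.333 × 3 × 55 = 1.32 × 10^5
Stock = 0.0568 nM × 1.32 × 10^5 = 7498 nM = 7.50 μM

7.50 μM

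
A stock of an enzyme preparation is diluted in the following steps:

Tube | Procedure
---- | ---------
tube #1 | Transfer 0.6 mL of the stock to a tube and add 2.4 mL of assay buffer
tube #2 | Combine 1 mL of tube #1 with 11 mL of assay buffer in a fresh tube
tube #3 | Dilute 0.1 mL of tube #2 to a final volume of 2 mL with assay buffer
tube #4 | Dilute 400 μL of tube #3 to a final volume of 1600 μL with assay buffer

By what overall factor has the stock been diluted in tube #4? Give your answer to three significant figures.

Step 1: 0.6 mL + 2.4 mL = 3 mL total → factor 3/0.6 = 5
Step 2: 1 mL + 11 mL = 12 mL total → factor 12/1 = 12
Step 3: 0.1 mL brought to 2 mL → factor 2/0.1 = 20
Step 4: 400 μL brought to 1600 μL → factor 1600/400 = 4
Overall dilution factor = 5 × 12 × 20 × 4 = 4800

4.80 × 10^3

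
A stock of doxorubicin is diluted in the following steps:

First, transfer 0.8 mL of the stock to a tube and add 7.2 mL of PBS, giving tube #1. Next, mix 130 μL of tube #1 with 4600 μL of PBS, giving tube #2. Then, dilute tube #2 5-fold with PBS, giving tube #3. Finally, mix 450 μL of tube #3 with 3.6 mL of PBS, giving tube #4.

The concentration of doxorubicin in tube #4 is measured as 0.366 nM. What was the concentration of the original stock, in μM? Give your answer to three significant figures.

Step 1: 0.8 mL + 7.2 mL = 8 mL total → factor 8/0.8 = 10
Step 2: 130 μL + 4600 μL = 4730 μL total → factor 4730/130 = 36.385
Step 3: 5-fold → factor 5
Step 4: 450 μL + 3.6 mL = 4050 μL total → factor 4050/450 = 9
Overall dilution factor = 10 × 36.385 × 5 × 9 = 16373
Stock = 0.366 nM × 16373 = 5993 nM = 5.99 μM

5.99 μM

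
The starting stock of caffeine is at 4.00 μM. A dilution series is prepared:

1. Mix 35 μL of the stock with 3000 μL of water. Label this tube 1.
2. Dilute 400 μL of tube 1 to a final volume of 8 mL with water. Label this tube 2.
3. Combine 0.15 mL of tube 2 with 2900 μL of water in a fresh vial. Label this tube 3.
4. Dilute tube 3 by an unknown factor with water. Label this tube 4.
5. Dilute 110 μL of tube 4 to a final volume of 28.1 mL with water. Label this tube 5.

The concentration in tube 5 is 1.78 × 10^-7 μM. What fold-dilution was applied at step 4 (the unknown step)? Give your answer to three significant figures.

2.49-fold

Step 1: 35 μL + 3000 μL = 3035 μL total → factor 3035/35 = 86.714
Step 2: 400 μL brought to 8 mL → factor 8000/400 = 20
Step 3: 0.15 mL + 2900 μL = 3.05 mL total → factor 3.05/0.15 = 20.333
Step 4: unknown factor x
Step 5: 110 μL brought to 28.1 mL → factor 28100/110 = 255.45
Product of known-step factors = 9.0083 × 10^6
Overall factor = 4.00 μM / (1.78 × 10^-7 μM) = 2.2472 × 10^7
x = 2.2472 × 10^7 / 9.0083 × 10^6 = 2.49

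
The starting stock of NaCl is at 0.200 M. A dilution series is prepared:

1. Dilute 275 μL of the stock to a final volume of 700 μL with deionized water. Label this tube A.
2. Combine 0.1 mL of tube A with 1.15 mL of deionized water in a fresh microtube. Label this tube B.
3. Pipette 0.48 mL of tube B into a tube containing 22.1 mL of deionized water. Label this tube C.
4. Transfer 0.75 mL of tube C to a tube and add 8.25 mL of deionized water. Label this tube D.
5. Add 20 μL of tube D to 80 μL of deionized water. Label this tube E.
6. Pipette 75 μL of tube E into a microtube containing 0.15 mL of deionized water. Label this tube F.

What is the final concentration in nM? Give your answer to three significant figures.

742 nM

Step 1: 275 μL brought to 700 μL → factor 700/275 = 2.5455
Step 2: 0.1 mL + 1.15 mL = 1.25 mL total → factor 1.25/0.1 = 12.5
Step 3: 0.48 mL + 22.1 mL = 22.58 mL total → factor 22.58/0.48 = 47.042
Step 4: 0.75 mL + 8.25 mL = 9 mL total → factor 9/0.75 = 12
Step 5: 20 μL + 80 μL = 100 μL total → factor 100/20 = 5
Step 6: 75 μL + 0.15 mL = 225 μL total → factor 225/75 = 3
Overall dilution factor = 2.5455 × 12.5 × 47.042 × 12 × 5 × 3 = 2.6942 × 10^5
Final = 0.200 M / 2.6942 × 10^5 = 7.423 × 10^-7 M = 742 nM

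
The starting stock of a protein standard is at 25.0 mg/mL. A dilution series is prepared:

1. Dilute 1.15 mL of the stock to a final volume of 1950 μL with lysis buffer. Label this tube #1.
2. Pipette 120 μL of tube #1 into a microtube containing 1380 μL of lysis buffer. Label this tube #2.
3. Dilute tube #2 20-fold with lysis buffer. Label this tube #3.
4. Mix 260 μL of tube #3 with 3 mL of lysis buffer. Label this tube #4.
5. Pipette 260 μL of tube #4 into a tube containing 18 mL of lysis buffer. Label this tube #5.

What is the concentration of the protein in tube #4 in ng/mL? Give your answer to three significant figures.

Step 1: 1.15 mL brought to 1950 μL → factor 1.95/1.15 = 1.6957
Step 2: 120 μL + 1380 μL = 1500 μL total → factor 1500/120 = 12.5
Step 3: 20-fold → factor 20
Step 4: 260 μL + 3 mL = 3260 μL total → factor 3260/260 = 12.538
Dilution factor through tube #4 = 1.6957 × 12.5 × 20 × 12.538 = 5315.2
[tube #4] = 25.0 mg/mL / 5315.2 = 0.004703 mg/mL = 4.70 × 10^3 ng/mL

4.70 × 10^3 ng/mL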